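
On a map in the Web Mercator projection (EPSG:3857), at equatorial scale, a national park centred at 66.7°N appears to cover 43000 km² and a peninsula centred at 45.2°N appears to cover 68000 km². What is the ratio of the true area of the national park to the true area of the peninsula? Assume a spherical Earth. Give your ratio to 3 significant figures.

0.199

Mercator's areal exaggeration is sec²φ; hence true area = (apparent area) · cos²φ.
True area of national park: 43000 × cos²(66.7°) = 43000 × 0.1565 = 6728 km².
True area of peninsula: 68000 × cos²(45.2°) = 68000 × 0.4965 = 33760 km².
Ratio = 6728 / 33760 ≈ 0.199.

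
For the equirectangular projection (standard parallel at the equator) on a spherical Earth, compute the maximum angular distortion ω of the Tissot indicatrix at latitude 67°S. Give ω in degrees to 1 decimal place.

52.0°

For the equirectangular projection with φ₀ = 0 (plate carrée), h = 1 along meridians and k = sec φ along parallels.
At 67°: h = 1.000, k = 2.559; principal scales a = 2.559, b = 1.000.
sin(ω/2) = (a − b)/(a + b) = 1.559/3.559 = 0.4381, so ω = 2 arcsin(0.4381) ≈ 52.0°.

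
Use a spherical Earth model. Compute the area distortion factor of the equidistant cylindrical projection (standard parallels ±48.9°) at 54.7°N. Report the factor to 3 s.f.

The equidistant cylindrical projection with φ₀ = 48.9° has h = 1 (meridians true) and k = cos φ₀ / cos φ along parallels.
Areal scale = h·k = 1 × cos φ₀ / cos φ; at 54.7°, h = 1.000, k = 1.138, so h·k = 1.138.

1.14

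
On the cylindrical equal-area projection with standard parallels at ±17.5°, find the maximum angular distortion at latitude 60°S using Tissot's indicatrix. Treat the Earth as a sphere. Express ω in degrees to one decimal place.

A cylindrical equal-area projection with standard parallel φ₀ has meridian scale h = cos φ / cos φ₀ and parallel scale k = cos φ₀ / cos φ (so areas are preserved, h·k = 1).
At 60°: h = 0.5243, k = 1.907; principal scales a = 1.907, b = 0.5243.
sin(ω/2) = (a − b)/(a + b) = 1.383/2.432 = 0.5688, so ω = 2 arcsin(0.5688) ≈ 69.3°.

69.3°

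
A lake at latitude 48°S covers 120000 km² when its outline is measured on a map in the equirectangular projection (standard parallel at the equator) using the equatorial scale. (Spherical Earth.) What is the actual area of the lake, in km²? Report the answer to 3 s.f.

80300 km²

Plate carrée maps x = Rλ, y = Rφ. The meridian scale is h = 1 and the parallel scale is k = 1/cos φ = sec φ.
Areal scale = h·k = 1 × sec φ; at 48°, h = 1.000, k = 1.494, so h·k = 1.494.
True area = apparent / (areal scale) = 120000 / 1.494 ≈ 80300 km².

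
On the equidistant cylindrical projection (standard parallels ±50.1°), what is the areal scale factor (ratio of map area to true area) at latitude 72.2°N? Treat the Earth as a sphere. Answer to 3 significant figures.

2.10

With standard parallel φ₀ = 50.1°, the equirectangular projection gives x = Rλ cos φ₀, y = Rφ, so h = 1 and k = cos 50.1° / cos φ.
Areal scale = h·k = 1 × cos φ₀ / cos φ; at 72.2°, h = 1.000, k = 2.098, so h·k = 2.098.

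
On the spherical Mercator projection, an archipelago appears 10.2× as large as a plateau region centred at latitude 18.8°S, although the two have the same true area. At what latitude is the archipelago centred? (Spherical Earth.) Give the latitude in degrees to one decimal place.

72.8°

Mercator areal scale is sec²φ, so apparent-area ratio = sec²φ₁ / sec²φ₂ = cos²φ₂ / cos²φ₁.
cos²φ₂ / cos²φ₁ = 10.2  ⇒  cos φ₁ = cos 18.8° / √10.2 = 0.9466/3.194 = 0.2964.
φ₁ = arccos(0.2964) ≈ 72.8°.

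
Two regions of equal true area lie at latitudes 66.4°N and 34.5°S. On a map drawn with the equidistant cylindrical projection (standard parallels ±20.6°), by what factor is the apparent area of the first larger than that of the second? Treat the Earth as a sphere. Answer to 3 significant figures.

2.06

The equidistant cylindrical projection with φ₀ = 20.6° has h = 1 (meridians true) and k = cos φ₀ / cos φ along parallels.
Areal scale at 66.4°: h·k = 1.000 × 2.338 = 2.338.
Areal scale at 34.5°: h·k = 1.000 × 1.136 = 1.136.
Ratio = 2.338/1.136 ≈ 2.06.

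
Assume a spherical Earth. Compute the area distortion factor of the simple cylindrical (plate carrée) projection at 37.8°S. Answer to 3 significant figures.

1.27

For the equirectangular projection with φ₀ = 0 (plate carrée), h = 1 along meridians and k = sec φ along parallels.
Areal scale = h·k = 1 × sec φ; at 37.8°, h = 1.000, k = 1.266, so h·k = 1.266.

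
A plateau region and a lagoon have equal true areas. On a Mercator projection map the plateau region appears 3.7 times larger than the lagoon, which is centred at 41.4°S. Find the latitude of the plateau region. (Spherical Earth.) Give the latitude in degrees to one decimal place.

Mercator areal scale is sec²φ, so apparent-area ratio = sec²φ₁ / sec²φ₂ = cos²φ₂ / cos²φ₁.
cos²φ₂ / cos²φ₁ = 3.7  ⇒  cos φ₁ = cos 41.4° / √3.7 = 0.7501/1.924 = 0.3900.
φ₁ = arccos(0.3900) ≈ 67.0°.

67.0°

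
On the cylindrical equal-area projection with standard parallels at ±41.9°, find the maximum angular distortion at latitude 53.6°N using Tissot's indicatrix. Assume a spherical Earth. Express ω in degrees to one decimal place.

25.7°

A cylindrical equal-area projection with standard parallel φ₀ has meridian scale h = cos φ / cos φ₀ and parallel scale k = cos φ₀ / cos φ (so areas are preserved, h·k = 1).
At 53.6°: h = 0.7973, k = 1.254; principal scales a = 1.254, b = 0.7973.
sin(ω/2) = (a − b)/(a + b) = 0.4570/2.052 = 0.2228, so ω = 2 arcsin(0.2228) ≈ 25.7°.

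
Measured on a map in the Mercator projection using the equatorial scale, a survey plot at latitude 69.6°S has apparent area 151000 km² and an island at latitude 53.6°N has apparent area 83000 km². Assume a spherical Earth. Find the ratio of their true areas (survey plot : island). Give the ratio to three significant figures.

On Mercator the areal scale is sec²φ, so true area = apparent × cos²φ.
True area of survey plot: 151000 × cos²(69.6°) = 151000 × 0.1215 = 18350 km².
True area of island: 83000 × cos²(53.6°) = 83000 × 0.3521 = 29230 km².
Ratio = 18350 / 29230 ≈ 0.628.

0.628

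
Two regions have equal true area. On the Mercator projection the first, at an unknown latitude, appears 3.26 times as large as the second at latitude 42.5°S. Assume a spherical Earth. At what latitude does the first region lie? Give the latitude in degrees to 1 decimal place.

On Mercator, (apparent₁)/(apparent₂) = sec²φ₁ / sec²φ₂ when true areas are equal.
cos²φ₂ / cos²φ₁ = 3.26  ⇒  cos φ₁ = cos 42.5° / √3.26 = 0.7373/1.806 = 0.4083.
φ₁ = arccos(0.4083) ≈ 65.9°.

65.9°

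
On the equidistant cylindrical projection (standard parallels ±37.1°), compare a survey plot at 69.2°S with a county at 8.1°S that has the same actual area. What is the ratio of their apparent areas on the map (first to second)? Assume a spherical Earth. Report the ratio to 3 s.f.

2.79

With standard parallel φ₀ = 37.1°, the equirectangular projection gives x = Rλ cos φ₀, y = Rφ, so h = 1 and k = cos 37.1° / cos φ.
Areal scale at 69.2°: h·k = 1.000 × 2.246 = 2.246.
Areal scale at 8.1°: h·k = 1.000 × 0.8056 = 0.8056.
Ratio = 2.246/0.8056 ≈ 2.79.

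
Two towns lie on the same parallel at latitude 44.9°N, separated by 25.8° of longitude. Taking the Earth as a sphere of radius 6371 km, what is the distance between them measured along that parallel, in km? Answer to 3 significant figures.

Arc length along a parallel = R cos φ · Δλ (with Δλ in radians).
= 6371 × cos 44.9° × (25.8° × π/180) = 6371 × 0.7083 × 0.4503 ≈ 2030 km.

2030 km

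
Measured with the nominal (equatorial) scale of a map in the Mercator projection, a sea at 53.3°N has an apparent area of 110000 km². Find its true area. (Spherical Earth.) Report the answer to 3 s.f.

39300 km²

For Mercator, h = k = sec φ (a conformal cylindrical projection has a single point scale, 1/cos φ).
Areal scale = k² = sec²φ = 1/cos²(53.3°) = 1/0.5976² = 2.800.
True area = apparent / (areal scale) = 110000 / 2.800 ≈ 39300 km².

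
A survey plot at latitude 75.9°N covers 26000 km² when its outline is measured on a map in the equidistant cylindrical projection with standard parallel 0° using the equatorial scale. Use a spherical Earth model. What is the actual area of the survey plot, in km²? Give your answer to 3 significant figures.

6330 km²

In the plate carrée (x = Rλ, y = Rφ), meridians are true-scale (h = 1) and parallels are stretched by k = sec φ.
Areal scale = h·k = 1 × sec φ; at 75.9°, h = 1.000, k = 4.105, so h·k = 4.105.
True area = apparent / (areal scale) = 26000 / 4.105 ≈ 6330 km².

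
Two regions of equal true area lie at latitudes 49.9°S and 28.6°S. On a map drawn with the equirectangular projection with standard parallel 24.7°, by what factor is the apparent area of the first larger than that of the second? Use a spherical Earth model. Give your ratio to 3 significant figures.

The equidistant cylindrical projection with φ₀ = 24.7° has h = 1 (meridians true) and k = cos φ₀ / cos φ along parallels.
Areal scale at 49.9°: h·k = 1.000 × 1.410 = 1.410.
Areal scale at 28.6°: h·k = 1.000 × 1.035 = 1.035.
Ratio = 1.410/1.035 ≈ 1.36.

1.36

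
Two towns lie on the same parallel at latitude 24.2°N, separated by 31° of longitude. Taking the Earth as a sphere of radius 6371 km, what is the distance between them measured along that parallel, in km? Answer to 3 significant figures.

3140 km

Arc length along a parallel = R cos φ · Δλ (with Δλ in radians).
= 6371 × cos 24.2° × (31° × π/180) = 6371 × 0.9121 × 0.5411 ≈ 3140 km.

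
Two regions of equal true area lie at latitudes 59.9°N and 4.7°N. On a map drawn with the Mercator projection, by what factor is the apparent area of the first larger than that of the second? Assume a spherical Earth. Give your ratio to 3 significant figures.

3.95

Mercator areal scale is sec²φ.
At 59.9°: sec²(59.9°) = 1/0.5015² = 3.976.
At 4.7°: sec²(4.7°) = 1/0.9966² = 1.007.
Ratio = 3.976/1.007 = cos²(4.7°)/cos²(59.9°) ≈ 3.95.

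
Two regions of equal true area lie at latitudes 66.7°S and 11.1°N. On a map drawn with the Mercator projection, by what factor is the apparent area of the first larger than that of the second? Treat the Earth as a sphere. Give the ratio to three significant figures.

On Mercator, area is exaggerated by sec²φ = 1/cos²φ.
At 66.7°: sec²(66.7°) = 1/0.3955² = 6.392.
At 11.1°: sec²(11.1°) = 1/0.9813² = 1.038.
Ratio = 6.392/1.038 = cos²(11.1°)/cos²(66.7°) ≈ 6.15.

6.15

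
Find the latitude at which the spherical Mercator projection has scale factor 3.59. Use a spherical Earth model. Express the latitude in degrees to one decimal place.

Mercator scale is k = sec φ = 1/cos φ.
1/cos φ = 3.59  ⇒  cos φ = 0.2786  ⇒  φ = arccos(0.2786) ≈ 73.8°.

73.8°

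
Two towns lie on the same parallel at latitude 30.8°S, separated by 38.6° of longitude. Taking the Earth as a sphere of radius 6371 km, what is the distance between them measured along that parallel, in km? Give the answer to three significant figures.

3690 km

Arc length along a parallel = R cos φ · Δλ (with Δλ in radians).
= 6371 × cos 30.8° × (38.6° × π/180) = 6371 × 0.8590 × 0.6737 ≈ 3690 km.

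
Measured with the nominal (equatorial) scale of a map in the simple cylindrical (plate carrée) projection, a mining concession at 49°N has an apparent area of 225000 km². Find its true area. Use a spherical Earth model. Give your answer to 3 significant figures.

148000 km²

For the equirectangular projection with φ₀ = 0 (plate carrée), h = 1 along meridians and k = sec φ along parallels.
Areal scale = h·k = 1 × sec φ; at 49°, h = 1.000, k = 1.524, so h·k = 1.524.
True area = apparent / (areal scale) = 225000 / 1.524 ≈ 148000 km².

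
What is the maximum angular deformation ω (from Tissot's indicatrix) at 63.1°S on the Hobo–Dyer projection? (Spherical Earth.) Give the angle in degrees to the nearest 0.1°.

The Hobo–Dyer projection is cylindrical equal-area with φ₀ = 37.5°. For cylindrical equal-area with standard parallel φ₀, h = cos φ / cos φ₀ and k = cos φ₀ / cos φ, so h·k = 1.
At 63.1°: h = 0.5703, k = 1.754; principal scales a = 1.754, b = 0.5703.
sin(ω/2) = (a − b)/(a + b) = 1.183/2.324 = 0.5092, so ω = 2 arcsin(0.5092) ≈ 61.2°.

61.2°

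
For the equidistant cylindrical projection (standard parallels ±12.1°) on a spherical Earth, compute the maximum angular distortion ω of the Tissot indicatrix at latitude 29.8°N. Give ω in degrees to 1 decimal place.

6.8°

With standard parallel φ₀ = 12.1°, the equirectangular projection gives x = Rλ cos φ₀, y = Rφ, so h = 1 and k = cos 12.1° / cos φ.
At 29.8°: h = 1.000, k = 1.127; principal scales a = 1.127, b = 1.000.
sin(ω/2) = (a − b)/(a + b) = 0.1268/2.127 = 0.05961, so ω = 2 arcsin(0.05961) ≈ 6.8°.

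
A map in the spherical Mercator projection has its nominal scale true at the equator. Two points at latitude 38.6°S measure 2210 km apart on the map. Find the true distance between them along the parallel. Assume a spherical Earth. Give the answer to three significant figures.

1730 km

For Mercator, h = k = sec φ (a conformal cylindrical projection has a single point scale, 1/cos φ).
Along the parallel at 38.6°, map distances are exaggerated by k = sec 38.6° = 1.280.
True distance = 2210 / 1.280 = 2210 × cos 38.6° ≈ 1730 km.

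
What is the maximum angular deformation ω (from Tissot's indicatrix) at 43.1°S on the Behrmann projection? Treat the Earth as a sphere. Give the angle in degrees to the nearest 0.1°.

19.5°

The Behrmann projection is cylindrical equal-area with φ₀ = 30°. A cylindrical equal-area projection with standard parallel φ₀ has meridian scale h = cos φ / cos φ₀ and parallel scale k = cos φ₀ / cos φ (so areas are preserved, h·k = 1).
At 43.1°: h = 0.8431, k = 1.186; principal scales a = 1.186, b = 0.8431.
sin(ω/2) = (a − b)/(a + b) = 0.3430/2.029 = 0.1690, so ω = 2 arcsin(0.1690) ≈ 19.5°.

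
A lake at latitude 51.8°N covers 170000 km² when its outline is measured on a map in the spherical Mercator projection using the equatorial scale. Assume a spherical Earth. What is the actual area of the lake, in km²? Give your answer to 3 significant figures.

65000 km²

Mercator is conformal, so the point scale is isotropic: h = k = sec φ = 1/cos φ.
Areal scale = k² = sec²φ = 1/cos²(51.8°) = 1/0.6184² = 2.615.
True area = apparent / (areal scale) = 170000 / 2.615 ≈ 65000 km².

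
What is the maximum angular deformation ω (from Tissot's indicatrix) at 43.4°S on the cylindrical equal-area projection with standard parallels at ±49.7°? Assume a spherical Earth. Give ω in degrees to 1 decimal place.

A cylindrical equal-area projection with standard parallel φ₀ has meridian scale h = cos φ / cos φ₀ and parallel scale k = cos φ₀ / cos φ (so areas are preserved, h·k = 1).
At 43.4°: h = 1.123, k = 0.8902; principal scales a = 1.123, b = 0.8902.
sin(ω/2) = (a − b)/(a + b) = 0.2332/2.014 = 0.1158, so ω = 2 arcsin(0.1158) ≈ 13.3°.

13.3°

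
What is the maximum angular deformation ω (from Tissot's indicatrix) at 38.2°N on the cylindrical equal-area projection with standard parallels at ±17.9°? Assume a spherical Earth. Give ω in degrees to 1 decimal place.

Cylindrical equal-area (φ₀ = 17.9°): h = cos φ / cos 17.9° along meridians, k = cos 17.9° / cos φ along parallels; h·k = 1.
At 38.2°: h = 0.8258, k = 1.211; principal scales a = 1.211, b = 0.8258.
sin(ω/2) = (a − b)/(a + b) = 0.3851/2.037 = 0.1891, so ω = 2 arcsin(0.1891) ≈ 21.8°.

21.8°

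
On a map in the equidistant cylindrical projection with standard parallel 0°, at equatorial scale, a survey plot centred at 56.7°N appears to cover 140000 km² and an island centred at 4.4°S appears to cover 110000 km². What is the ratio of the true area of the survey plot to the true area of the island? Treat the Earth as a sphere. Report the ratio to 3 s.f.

On the plate carrée, areal scale = h·k = 1 × sec φ, so true area = apparent × cos φ.
True area of survey plot: 140000 × cos(56.7°) = 140000 × 0.5490 = 76860 km².
True area of island: 110000 × cos(4.4°) = 110000 × 0.9971 = 109700 km².
Ratio = 76860 / 109700 ≈ 0.701.

0.701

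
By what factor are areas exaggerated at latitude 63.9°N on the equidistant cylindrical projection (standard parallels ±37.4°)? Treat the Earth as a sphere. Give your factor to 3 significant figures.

The equidistant cylindrical projection with φ₀ = 37.4° has h = 1 (meridians true) and k = cos φ₀ / cos φ along parallels.
Areal scale = h·k = 1 × cos φ₀ / cos φ; at 63.9°, h = 1.000, k = 1.806, so h·k = 1.806.

1.81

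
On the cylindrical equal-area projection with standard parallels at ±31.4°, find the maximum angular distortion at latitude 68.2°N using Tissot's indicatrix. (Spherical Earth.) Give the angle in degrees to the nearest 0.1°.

85.9°

Cylindrical equal-area (φ₀ = 31.4°): h = cos φ / cos 31.4° along meridians, k = cos 31.4° / cos φ along parallels; h·k = 1.
At 68.2°: h = 0.4351, k = 2.298; principal scales a = 2.298, b = 0.4351.
sin(ω/2) = (a − b)/(a + b) = 1.863/2.733 = 0.6817, so ω = 2 arcsin(0.6817) ≈ 85.9°.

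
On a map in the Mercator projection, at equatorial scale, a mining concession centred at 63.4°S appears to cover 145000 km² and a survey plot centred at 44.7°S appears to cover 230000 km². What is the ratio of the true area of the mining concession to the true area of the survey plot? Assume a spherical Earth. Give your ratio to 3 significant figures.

On Mercator the areal scale is sec²φ, so true area = apparent × cos²φ.
True area of mining concession: 145000 × cos²(63.4°) = 145000 × 0.2005 = 29070 km².
True area of survey plot: 230000 × cos²(44.7°) = 230000 × 0.5052 = 116200 km².
Ratio = 29070 / 116200 ≈ 0.250.

0.250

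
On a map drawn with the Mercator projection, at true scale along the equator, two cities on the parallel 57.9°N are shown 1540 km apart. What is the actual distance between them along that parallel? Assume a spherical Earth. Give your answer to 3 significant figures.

The Mercator projection is conformal; its linear scale factor is the same in every direction and equals sec φ = 1/cos φ.
Along the parallel at 57.9°, map distances are exaggerated by k = sec 57.9° = 1.882.
True distance = 1540 / 1.882 = 1540 × cos 57.9° ≈ 818 km.

818 km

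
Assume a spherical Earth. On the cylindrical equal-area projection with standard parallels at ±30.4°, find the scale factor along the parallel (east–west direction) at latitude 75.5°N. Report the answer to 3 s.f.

3.44

A cylindrical equal-area projection with standard parallel φ₀ has meridian scale h = cos φ / cos φ₀ and parallel scale k = cos φ₀ / cos φ (so areas are preserved, h·k = 1).
k = cos 30.4° / cos 75.5° = 0.8625/0.2504 = 3.445.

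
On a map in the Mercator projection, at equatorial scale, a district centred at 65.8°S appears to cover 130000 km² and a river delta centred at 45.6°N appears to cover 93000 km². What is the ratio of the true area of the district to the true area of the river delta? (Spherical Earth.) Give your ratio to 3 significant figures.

On Mercator the areal scale is sec²φ, so true area = apparent × cos²φ.
True area of district: 130000 × cos²(65.8°) = 130000 × 0.1680 = 21840 km².
True area of river delta: 93000 × cos²(45.6°) = 93000 × 0.4895 = 45530 km².
Ratio = 21840 / 45530 ≈ 0.480.

0.480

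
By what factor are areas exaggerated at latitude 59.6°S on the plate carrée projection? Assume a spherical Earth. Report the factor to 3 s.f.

Plate carrée maps x = Rλ, y = Rφ. The meridian scale is h = 1 and the parallel scale is k = 1/cos φ = sec φ.
Areal scale = h·k = 1 × sec φ; at 59.6°, h = 1.000, k = 1.976, so h·k = 1.976.

1.98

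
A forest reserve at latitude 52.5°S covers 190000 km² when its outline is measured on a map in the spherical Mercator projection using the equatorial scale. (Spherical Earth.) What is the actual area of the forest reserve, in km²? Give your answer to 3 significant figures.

The Mercator projection is conformal; its linear scale factor is the same in every direction and equals sec φ = 1/cos φ.
Areal scale = k² = sec²φ = 1/cos²(52.5°) = 1/0.6088² = 2.698.
True area = apparent / (areal scale) = 190000 / 2.698 ≈ 70400 km².

70400 km²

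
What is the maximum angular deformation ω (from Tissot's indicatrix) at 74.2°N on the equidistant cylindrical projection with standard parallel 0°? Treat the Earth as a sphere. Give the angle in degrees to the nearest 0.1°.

69.8°

For the equirectangular projection with φ₀ = 0 (plate carrée), h = 1 along meridians and k = sec φ along parallels.
At 74.2°: h = 1.000, k = 3.673; principal scales a = 3.673, b = 1.000.
sin(ω/2) = (a − b)/(a + b) = 2.673/4.673 = 0.5720, so ω = 2 arcsin(0.5720) ≈ 69.8°.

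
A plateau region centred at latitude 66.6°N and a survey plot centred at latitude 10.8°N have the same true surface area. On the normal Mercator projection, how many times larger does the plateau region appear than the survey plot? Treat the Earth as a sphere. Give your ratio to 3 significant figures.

Mercator is conformal with k = sec φ, so areal scale = k² = sec²φ.
At 66.6°: sec²(66.6°) = 1/0.3971² = 6.340.
At 10.8°: sec²(10.8°) = 1/0.9823² = 1.036.
Ratio = 6.340/1.036 = cos²(10.8°)/cos²(66.6°) ≈ 6.12.

6.12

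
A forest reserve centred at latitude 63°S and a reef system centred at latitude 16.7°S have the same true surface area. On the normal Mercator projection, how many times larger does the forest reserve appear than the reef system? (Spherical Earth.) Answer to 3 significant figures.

4.45

Mercator areal scale is sec²φ.
At 63°: sec²(63°) = 1/0.4540² = 4.852.
At 16.7°: sec²(16.7°) = 1/0.9578² = 1.090.
Ratio = 4.852/1.090 = cos²(16.7°)/cos²(63°) ≈ 4.45.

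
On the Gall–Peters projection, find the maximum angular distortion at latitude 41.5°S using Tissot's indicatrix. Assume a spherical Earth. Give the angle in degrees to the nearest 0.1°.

6.6°

The Gall–Peters projection is cylindrical equal-area with φ₀ = 45°. A cylindrical equal-area projection with standard parallel φ₀ has meridian scale h = cos φ / cos φ₀ and parallel scale k = cos φ₀ / cos φ (so areas are preserved, h·k = 1).
At 41.5°: h = 1.059, k = 0.9441; principal scales a = 1.059, b = 0.9441.
sin(ω/2) = (a − b)/(a + b) = 0.1151/2.003 = 0.05743, so ω = 2 arcsin(0.05743) ≈ 6.6°.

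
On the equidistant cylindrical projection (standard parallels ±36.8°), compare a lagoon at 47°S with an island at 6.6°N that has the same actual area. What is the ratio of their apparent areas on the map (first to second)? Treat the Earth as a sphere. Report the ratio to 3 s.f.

With standard parallel φ₀ = 36.8°, the equirectangular projection gives x = Rλ cos φ₀, y = Rφ, so h = 1 and k = cos 36.8° / cos φ.
Areal scale at 47°: h·k = 1.000 × 1.174 = 1.174.
Areal scale at 6.6°: h·k = 1.000 × 0.8061 = 0.8061.
Ratio = 1.174/0.8061 ≈ 1.46.

1.46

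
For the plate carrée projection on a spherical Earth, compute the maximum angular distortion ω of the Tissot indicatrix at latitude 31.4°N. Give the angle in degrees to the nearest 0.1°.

In the plate carrée (x = Rλ, y = Rφ), meridians are true-scale (h = 1) and parallels are stretched by k = sec φ.
At 31.4°: h = 1.000, k = 1.172; principal scales a = 1.172, b = 1.000.
sin(ω/2) = (a − b)/(a + b) = 0.1716/2.172 = 0.07901, so ω = 2 arcsin(0.07901) ≈ 9.1°.

9.1°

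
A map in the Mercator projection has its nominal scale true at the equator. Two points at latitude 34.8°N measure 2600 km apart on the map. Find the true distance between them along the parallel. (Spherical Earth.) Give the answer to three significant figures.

2130 km

For Mercator, h = k = sec φ (a conformal cylindrical projection has a single point scale, 1/cos φ).
Along the parallel at 34.8°, map distances are exaggerated by k = sec 34.8° = 1.218.
True distance = 2600 / 1.218 = 2600 × cos 34.8° ≈ 2130 km.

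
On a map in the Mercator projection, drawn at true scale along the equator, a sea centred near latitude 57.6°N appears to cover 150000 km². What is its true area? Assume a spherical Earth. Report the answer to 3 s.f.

The Mercator projection is conformal; its linear scale factor is the same in every direction and equals sec φ = 1/cos φ.
Areal scale = k² = sec²φ = 1/cos²(57.6°) = 1/0.5358² = 3.483.
True area = apparent / (areal scale) = 150000 / 3.483 ≈ 43100 km².

43100 km²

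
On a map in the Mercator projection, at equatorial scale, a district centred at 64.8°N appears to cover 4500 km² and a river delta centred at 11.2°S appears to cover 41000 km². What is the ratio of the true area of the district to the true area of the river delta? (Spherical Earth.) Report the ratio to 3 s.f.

Mercator's areal exaggeration is sec²φ; hence true area = (apparent area) · cos²φ.
True area of district: 4500 × cos²(64.8°) = 4500 × 0.1813 = 815.8 km².
True area of river delta: 41000 × cos²(11.2°) = 41000 × 0.9623 = 39450 km².
Ratio = 815.8 / 39450 ≈ 0.0207.

0.0207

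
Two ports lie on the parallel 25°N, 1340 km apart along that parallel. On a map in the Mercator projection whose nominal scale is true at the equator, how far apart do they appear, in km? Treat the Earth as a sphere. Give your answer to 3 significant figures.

For Mercator, h = k = sec φ (a conformal cylindrical projection has a single point scale, 1/cos φ).
Along the parallel, k = sec 25° = 1/0.9063 = 1.103.
Map distance = 1340 × 1.103 ≈ 1480 km.

1480 km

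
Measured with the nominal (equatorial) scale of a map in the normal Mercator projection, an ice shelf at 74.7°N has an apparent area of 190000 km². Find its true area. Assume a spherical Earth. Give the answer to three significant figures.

For Mercator, h = k = sec φ (a conformal cylindrical projection has a single point scale, 1/cos φ).
Areal scale = k² = sec²φ = 1/cos²(74.7°) = 1/0.2639² = 14.36.
True area = apparent / (areal scale) = 190000 / 14.36 ≈ 13200 km².

13200 km²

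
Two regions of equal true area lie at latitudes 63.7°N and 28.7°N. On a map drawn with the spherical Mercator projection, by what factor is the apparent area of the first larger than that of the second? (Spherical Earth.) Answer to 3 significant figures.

Mercator is conformal with k = sec φ, so areal scale = k² = sec²φ.
At 63.7°: sec²(63.7°) = 1/0.4431² = 5.094.
At 28.7°: sec²(28.7°) = 1/0.8771² = 1.300.
Ratio = 5.094/1.300 = cos²(28.7°)/cos²(63.7°) ≈ 3.92.

3.92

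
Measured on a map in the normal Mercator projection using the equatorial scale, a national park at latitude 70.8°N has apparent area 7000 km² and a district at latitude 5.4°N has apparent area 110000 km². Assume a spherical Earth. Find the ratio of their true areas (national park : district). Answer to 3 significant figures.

Mercator's areal exaggeration is sec²φ; hence true area = (apparent area) · cos²φ.
True area of national park: 7000 × cos²(70.8°) = 7000 × 0.1082 = 757.1 km².
True area of district: 110000 × cos²(5.4°) = 110000 × 0.9911 = 109000 km².
Ratio = 757.1 / 109000 ≈ 0.00694.

0.00694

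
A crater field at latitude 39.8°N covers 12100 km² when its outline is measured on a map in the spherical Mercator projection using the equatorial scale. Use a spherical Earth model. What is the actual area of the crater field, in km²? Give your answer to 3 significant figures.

7140 km²

For Mercator, h = k = sec φ (a conformal cylindrical projection has a single point scale, 1/cos φ).
Areal scale = k² = sec²φ = 1/cos²(39.8°) = 1/0.7683² = 1.694.
True area = apparent / (areal scale) = 12100 / 1.694 ≈ 7140 km².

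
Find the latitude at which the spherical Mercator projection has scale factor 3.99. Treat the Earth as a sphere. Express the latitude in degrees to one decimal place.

Mercator scale is k = sec φ = 1/cos φ.
1/cos φ = 3.99  ⇒  cos φ = 0.2506  ⇒  φ = arccos(0.2506) ≈ 75.5°.

75.5°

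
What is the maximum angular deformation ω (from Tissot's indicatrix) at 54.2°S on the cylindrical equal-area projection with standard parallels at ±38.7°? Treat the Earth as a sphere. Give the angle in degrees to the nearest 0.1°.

32.6°

For cylindrical equal-area with standard parallel φ₀, h = cos φ / cos φ₀ and k = cos φ₀ / cos φ, so h·k = 1.
At 54.2°: h = 0.7495, k = 1.334; principal scales a = 1.334, b = 0.7495.
sin(ω/2) = (a − b)/(a + b) = 0.5846/2.084 = 0.2806, so ω = 2 arcsin(0.2806) ≈ 32.6°.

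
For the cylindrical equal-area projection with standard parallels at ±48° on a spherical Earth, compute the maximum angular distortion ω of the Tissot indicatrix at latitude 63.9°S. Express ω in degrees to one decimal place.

46.7°

For cylindrical equal-area with standard parallel φ₀, h = cos φ / cos φ₀ and k = cos φ₀ / cos φ, so h·k = 1.
At 63.9°: h = 0.6575, k = 1.521; principal scales a = 1.521, b = 0.6575.
sin(ω/2) = (a − b)/(a + b) = 0.8635/2.178 = 0.3964, so ω = 2 arcsin(0.3964) ≈ 46.7°.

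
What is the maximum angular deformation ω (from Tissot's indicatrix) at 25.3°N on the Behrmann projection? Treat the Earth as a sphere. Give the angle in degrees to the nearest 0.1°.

4.9°

The Behrmann projection is cylindrical equal-area with φ₀ = 30°. A cylindrical equal-area projection with standard parallel φ₀ has meridian scale h = cos φ / cos φ₀ and parallel scale k = cos φ₀ / cos φ (so areas are preserved, h·k = 1).
At 25.3°: h = 1.044, k = 0.9579; principal scales a = 1.044, b = 0.9579.
sin(ω/2) = (a − b)/(a + b) = 0.08604/2.002 = 0.04298, so ω = 2 arcsin(0.04298) ≈ 4.9°.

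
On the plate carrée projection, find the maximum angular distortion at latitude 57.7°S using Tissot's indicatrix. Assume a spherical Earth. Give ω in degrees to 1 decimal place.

In the plate carrée (x = Rλ, y = Rφ), meridians are true-scale (h = 1) and parallels are stretched by k = sec φ.
At 57.7°: h = 1.000, k = 1.871; principal scales a = 1.871, b = 1.000.
sin(ω/2) = (a − b)/(a + b) = 0.8714/2.871 = 0.3035, so ω = 2 arcsin(0.3035) ≈ 35.3°.

35.3°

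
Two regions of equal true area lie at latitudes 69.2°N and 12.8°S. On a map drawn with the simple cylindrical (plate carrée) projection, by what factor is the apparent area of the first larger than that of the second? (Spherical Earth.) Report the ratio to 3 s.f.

2.75

For the equirectangular projection with φ₀ = 0 (plate carrée), h = 1 along meridians and k = sec φ along parallels.
Areal scale at 69.2°: h·k = 1.000 × 2.816 = 2.816.
Areal scale at 12.8°: h·k = 1.000 × 1.025 = 1.025.
Ratio = 2.816/1.025 ≈ 2.75.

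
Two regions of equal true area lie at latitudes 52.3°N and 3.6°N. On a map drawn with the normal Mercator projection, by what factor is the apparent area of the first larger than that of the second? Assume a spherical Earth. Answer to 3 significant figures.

On Mercator, area is exaggerated by sec²φ = 1/cos²φ.
At 52.3°: sec²(52.3°) = 1/0.6115² = 2.674.
At 3.6°: sec²(3.6°) = 1/0.9980² = 1.004.
Ratio = 2.674/1.004 = cos²(3.6°)/cos²(52.3°) ≈ 2.66.

2.66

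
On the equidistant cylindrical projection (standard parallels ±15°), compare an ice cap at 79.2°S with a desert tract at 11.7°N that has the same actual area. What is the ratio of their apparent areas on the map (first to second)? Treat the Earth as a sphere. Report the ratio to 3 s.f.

In the equirectangular projection with standard parallel φ₀ = 15° (x = Rλ cos φ₀, y = Rφ), meridians are true-scale (h = 1) and the parallel scale is k = cos φ₀ / cos φ.
Areal scale at 79.2°: h·k = 1.000 × 5.155 = 5.155.
Areal scale at 11.7°: h·k = 1.000 × 0.9864 = 0.9864.
Ratio = 5.155/0.9864 ≈ 5.23.

5.23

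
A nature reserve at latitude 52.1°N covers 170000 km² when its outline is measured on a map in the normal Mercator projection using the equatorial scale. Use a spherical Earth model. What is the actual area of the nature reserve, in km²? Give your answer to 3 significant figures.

64100 km²

The Mercator projection is conformal; its linear scale factor is the same in every direction and equals sec φ = 1/cos φ.
Areal scale = k² = sec²φ = 1/cos²(52.1°) = 1/0.6143² = 2.650.
True area = apparent / (areal scale) = 170000 / 2.650 ≈ 64100 km².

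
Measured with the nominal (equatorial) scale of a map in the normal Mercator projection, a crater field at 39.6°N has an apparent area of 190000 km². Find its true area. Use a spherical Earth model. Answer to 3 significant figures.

113000 km²

For Mercator, h = k = sec φ (a conformal cylindrical projection has a single point scale, 1/cos φ).
Areal scale = k² = sec²φ = 1/cos²(39.6°) = 1/0.7705² = 1.684.
True area = apparent / (areal scale) = 190000 / 1.684 ≈ 113000 km².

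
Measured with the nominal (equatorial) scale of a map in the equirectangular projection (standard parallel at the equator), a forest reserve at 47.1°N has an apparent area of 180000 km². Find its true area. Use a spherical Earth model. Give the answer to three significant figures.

In the plate carrée (x = Rλ, y = Rφ), meridians are true-scale (h = 1) and parallels are stretched by k = sec φ.
Areal scale = h·k = 1 × sec φ; at 47.1°, h = 1.000, k = 1.469, so h·k = 1.469.
True area = apparent / (areal scale) = 180000 / 1.469 ≈ 123000 km².

123000 km²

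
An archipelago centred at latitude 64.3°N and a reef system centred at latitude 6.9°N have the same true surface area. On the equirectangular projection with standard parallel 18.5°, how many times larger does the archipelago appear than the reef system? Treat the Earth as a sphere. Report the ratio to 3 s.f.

2.29

In the equirectangular projection with standard parallel φ₀ = 18.5° (x = Rλ cos φ₀, y = Rφ), meridians are true-scale (h = 1) and the parallel scale is k = cos φ₀ / cos φ.
Areal scale at 64.3°: h·k = 1.000 × 2.187 = 2.187.
Areal scale at 6.9°: h·k = 1.000 × 0.9552 = 0.9552.
Ratio = 2.187/0.9552 ≈ 2.29.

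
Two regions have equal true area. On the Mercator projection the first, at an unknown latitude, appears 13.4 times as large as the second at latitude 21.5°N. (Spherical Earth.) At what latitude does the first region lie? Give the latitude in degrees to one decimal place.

75.3°

On Mercator, (apparent₁)/(apparent₂) = sec²φ₁ / sec²φ₂ when true areas are equal.
cos²φ₂ / cos²φ₁ = 13.4  ⇒  cos φ₁ = cos 21.5° / √13.4 = 0.9304/3.661 = 0.2542.
φ₁ = arccos(0.2542) ≈ 75.3°.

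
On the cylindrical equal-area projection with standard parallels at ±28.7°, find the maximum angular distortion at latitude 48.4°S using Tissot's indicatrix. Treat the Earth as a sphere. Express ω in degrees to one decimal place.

A cylindrical equal-area projection with standard parallel φ₀ has meridian scale h = cos φ / cos φ₀ and parallel scale k = cos φ₀ / cos φ (so areas are preserved, h·k = 1).
At 48.4°: h = 0.7569, k = 1.321; principal scales a = 1.321, b = 0.7569.
sin(ω/2) = (a − b)/(a + b) = 0.5642/2.078 = 0.2715, so ω = 2 arcsin(0.2715) ≈ 31.5°.

31.5°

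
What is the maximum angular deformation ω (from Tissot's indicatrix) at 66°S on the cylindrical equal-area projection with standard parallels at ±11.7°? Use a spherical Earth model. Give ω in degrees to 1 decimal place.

Cylindrical equal-area (φ₀ = 11.7°): h = cos φ / cos 11.7° along meridians, k = cos 11.7° / cos φ along parallels; h·k = 1.
At 66°: h = 0.4154, k = 2.408; principal scales a = 2.408, b = 0.4154.
sin(ω/2) = (a − b)/(a + b) = 1.992/2.823 = 0.7057, so ω = 2 arcsin(0.7057) ≈ 89.8°.

89.8°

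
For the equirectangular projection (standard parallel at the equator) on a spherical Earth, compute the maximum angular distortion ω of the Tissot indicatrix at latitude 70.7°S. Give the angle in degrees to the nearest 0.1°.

In the plate carrée (x = Rλ, y = Rφ), meridians are true-scale (h = 1) and parallels are stretched by k = sec φ.
At 70.7°: h = 1.000, k = 3.026; principal scales a = 3.026, b = 1.000.
sin(ω/2) = (a − b)/(a + b) = 2.026/4.026 = 0.5032, so ω = 2 arcsin(0.5032) ≈ 60.4°.

60.4°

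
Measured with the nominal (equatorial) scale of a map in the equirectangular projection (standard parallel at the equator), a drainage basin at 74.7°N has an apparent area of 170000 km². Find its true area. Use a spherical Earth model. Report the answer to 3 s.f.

44900 km²

For the equirectangular projection with φ₀ = 0 (plate carrée), h = 1 along meridians and k = sec φ along parallels.
Areal scale = h·k = 1 × sec φ; at 74.7°, h = 1.000, k = 3.790, so h·k = 3.790.
True area = apparent / (areal scale) = 170000 / 3.790 ≈ 44900 km².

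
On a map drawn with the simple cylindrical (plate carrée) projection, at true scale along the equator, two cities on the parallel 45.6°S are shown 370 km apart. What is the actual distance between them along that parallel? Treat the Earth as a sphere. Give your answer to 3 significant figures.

Plate carrée maps x = Rλ, y = Rφ. The meridian scale is h = 1 and the parallel scale is k = 1/cos φ = sec φ.
Along the parallel at 45.6°, map distances are exaggerated by k = sec 45.6° = 1.429.
True distance = 370 / 1.429 = 370 × cos 45.6° ≈ 259 km.

259 km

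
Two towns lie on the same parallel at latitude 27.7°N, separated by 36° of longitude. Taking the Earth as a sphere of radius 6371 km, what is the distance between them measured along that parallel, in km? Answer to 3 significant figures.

3540 km

Arc length along a parallel = R cos φ · Δλ (with Δλ in radians).
= 6371 × cos 27.7° × (36° × π/180) = 6371 × 0.8854 × 0.6283 ≈ 3540 km.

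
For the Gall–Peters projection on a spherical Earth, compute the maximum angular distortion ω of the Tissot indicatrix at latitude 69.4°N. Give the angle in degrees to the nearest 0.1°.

74.2°

Gall–Peters is a cylindrical equal-area projection with standard parallels at ±45°. For cylindrical equal-area with standard parallel φ₀, h = cos φ / cos φ₀ and k = cos φ₀ / cos φ, so h·k = 1.
At 69.4°: h = 0.4976, k = 2.010; principal scales a = 2.010, b = 0.4976.
sin(ω/2) = (a − b)/(a + b) = 1.512/2.507 = 0.6031, so ω = 2 arcsin(0.6031) ≈ 74.2°.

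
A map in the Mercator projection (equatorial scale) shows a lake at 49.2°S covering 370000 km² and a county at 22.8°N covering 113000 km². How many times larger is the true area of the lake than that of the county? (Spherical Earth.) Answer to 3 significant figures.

1.65

Since Mercator area scale is 1/cos²φ, the true area equals the apparent area multiplied by cos²φ.
True area of lake: 370000 × cos²(49.2°) = 370000 × 0.4270 = 158000 km².
True area of county: 113000 × cos²(22.8°) = 113000 × 0.8498 = 96030 km².
Ratio = 158000 / 96030 ≈ 1.65.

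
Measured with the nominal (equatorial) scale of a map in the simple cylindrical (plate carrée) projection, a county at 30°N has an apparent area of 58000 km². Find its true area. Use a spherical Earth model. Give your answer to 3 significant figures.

50200 km²

Plate carrée maps x = Rλ, y = Rφ. The meridian scale is h = 1 and the parallel scale is k = 1/cos φ = sec φ.
Areal scale = h·k = 1 × sec φ; at 30°, h = 1.000, k = 1.155, so h·k = 1.155.
True area = apparent / (areal scale) = 58000 / 1.155 ≈ 50200 km².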